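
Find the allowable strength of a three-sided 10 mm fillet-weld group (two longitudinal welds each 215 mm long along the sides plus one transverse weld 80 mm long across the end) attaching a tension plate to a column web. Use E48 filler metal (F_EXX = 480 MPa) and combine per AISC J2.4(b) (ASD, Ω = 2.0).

t_e = 0.707 × 10 = 7.07 mm.
R_nwl = 0.6 × 480 × 7.07 × 430 × 10⁻³ = 875.5 kN (longitudinal, 2 welds).
R_nwt = 0.6 × 480 × 7.07 × 80 × 10⁻³ = 162.9 kN (transverse, base value).
(i) R_nwl + R_nwt = 1038 kN; (ii) 0.85 R_nwl + 1.5 R_nwt = 988.6 kN.
R_n = max = 1038 kN [governs: (i)]; R_n/Ω = 519.2 kN.

R_n/Ω ≈ 519 kN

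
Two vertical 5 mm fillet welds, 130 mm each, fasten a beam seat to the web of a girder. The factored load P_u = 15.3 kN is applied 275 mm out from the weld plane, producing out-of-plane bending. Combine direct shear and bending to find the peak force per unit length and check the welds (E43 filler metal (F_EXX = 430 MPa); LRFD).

f_max ≈ 749 N/mm; NOT adequate

L_w = 2 × 130 = 260 mm; section modulus (unit throat) S = 2 × L²/6 = 5633 mm².
Direct shear f_v = P/L_w = 15.3×10³/260 = 58.85 N/mm.
Moment M = P × e = 15.3×10³ × 275 = 4207500 N·mm; bending f_b = M/S = 746.9 N/mm.
f_max = √(f_v² + f_b²) = √(58.85² + 746.9²) = 749.2 N/mm.
φr_n = 0.75 × 0.6 × 430 × (0.707 × 5) = 684 N/mm → NOT adequate.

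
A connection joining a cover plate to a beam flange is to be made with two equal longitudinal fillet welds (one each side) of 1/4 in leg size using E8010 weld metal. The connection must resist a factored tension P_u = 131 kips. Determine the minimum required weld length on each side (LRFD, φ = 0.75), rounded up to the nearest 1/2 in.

E80XX → F_EXX = 80 ksi.
Throat t_e = 0.707 × 0.25 = 0.1767 in.
φr_n = 0.75 × 0.6 × 80 × 0.1767 = 6.363 kips/in.
L_req = P_u / φr_n = 131 / 6.363 = 20.59 in total.
Per side: 20.59 / 2 = 10.29 in.
Round up → use L = 10.5 in on each side.

L = 10.5 in on each side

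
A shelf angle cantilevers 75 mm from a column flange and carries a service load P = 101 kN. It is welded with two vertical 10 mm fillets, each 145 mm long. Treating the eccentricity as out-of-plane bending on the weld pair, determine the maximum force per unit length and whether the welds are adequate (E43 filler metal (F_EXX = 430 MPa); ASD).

f_max ≈ 1140 N/mm; NOT adequate

L_w = 2 × 145 = 290 mm; section modulus (unit throat) S = 2 × L²/6 = 7008 mm².
Direct shear f_v = P/L_w = 101×10³/290 = 348.3 N/mm.
Moment M = P × e = 101×10³ × 75 = 7575000 N·mm; bending f_b = M/S = 1081 N/mm.
f_max = √(f_v² + f_b²) = √(348.3² + 1081²) = 1136 N/mm.
r_n/Ω = (1/2.0) × 0.6 × 430 × (0.707 × 10) = 912 N/mm → NOT adequate.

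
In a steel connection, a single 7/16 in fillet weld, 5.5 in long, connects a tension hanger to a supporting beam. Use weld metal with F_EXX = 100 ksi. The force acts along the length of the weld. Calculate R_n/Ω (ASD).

Effective throat t_e = 0.707 × 0.4375 = 0.3093 in.
Total length L = 5.5 in; A_we = 0.3093 × 5.5 = 1.701 in².
F_nw = 0.6 F_EXX = 0.6 × 100 = 60 ksi.
R_n = 60 × 1.701 = 102.1 kip; R_n/Ω = 102.1/2.0 = 51.04 kip.

R_n/Ω ≈ 51 kip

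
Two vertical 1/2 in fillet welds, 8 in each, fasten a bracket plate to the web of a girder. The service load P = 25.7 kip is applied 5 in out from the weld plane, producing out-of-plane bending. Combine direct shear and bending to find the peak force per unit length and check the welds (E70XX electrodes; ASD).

f_max ≈ 6.23 kip/in; adequate

E70XX → F_EXX = 70 ksi.
L_w = 2 × 8 = 16 in; section modulus (unit throat) S = 2 × L²/6 = 21.33 in².
Direct shear f_v = P/L_w = 25.7/16 = 1.606 kip/in.
Moment M = P × e = 25.7 × 5 = 128.5 kip·in; bending f_b = M/S = 6.023 kip/in.
f_max = √(f_v² + f_b²) = √(1.606² + 6.023²) = 6.234 kip/in.
r_n/Ω = (1/2.0) × 0.6 × 70 × (0.707 × 0.5) = 7.423 kip/in → adequate.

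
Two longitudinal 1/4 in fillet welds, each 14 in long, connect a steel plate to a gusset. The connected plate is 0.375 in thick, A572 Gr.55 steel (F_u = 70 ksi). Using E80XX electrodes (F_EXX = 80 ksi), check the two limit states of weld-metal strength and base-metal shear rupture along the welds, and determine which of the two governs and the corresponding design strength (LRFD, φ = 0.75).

t_e = 0.707 × 0.25 = 0.1767 in; L = 28 in.
Weld metal: φR_n = 0.75 × 0.6 × 80 × 0.1767 × 28 = 178.2 kips.
Base metal (shear rupture): φR_n = 0.75 × 0.6 × 70 × 0.375 × 28 = 330.8 kips.
Governing: weld metal.

φR_n ≈ 178 kips (weld metal governs)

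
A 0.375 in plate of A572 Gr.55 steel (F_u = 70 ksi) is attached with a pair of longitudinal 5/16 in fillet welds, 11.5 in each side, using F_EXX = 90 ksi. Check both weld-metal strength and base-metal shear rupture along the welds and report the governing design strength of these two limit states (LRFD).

t_e = 0.707 × 0.3125 = 0.2209 in; L = 23 in.
Weld metal: φR_n = 0.75 × 0.6 × 90 × 0.2209 × 23 = 205.8 kips.
Base metal (shear rupture): φR_n = 0.75 × 0.6 × 70 × 0.375 × 23 = 271.7 kips.
Governing: weld metal.

φR_n ≈ 206 kips (weld metal governs)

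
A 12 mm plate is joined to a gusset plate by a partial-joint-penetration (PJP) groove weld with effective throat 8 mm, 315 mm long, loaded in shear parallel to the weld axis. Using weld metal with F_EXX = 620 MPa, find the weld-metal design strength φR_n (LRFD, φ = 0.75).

Effective throat (given) t_e = 8 mm.
A_we = 8 × 315 = 2520 mm².
F_nw = 0.6 F_EXX = 372 MPa.
φR_n = 0.75 × 372 × 2520 × 10⁻³ = 703.1 kN.

φR_n ≈ 703 kN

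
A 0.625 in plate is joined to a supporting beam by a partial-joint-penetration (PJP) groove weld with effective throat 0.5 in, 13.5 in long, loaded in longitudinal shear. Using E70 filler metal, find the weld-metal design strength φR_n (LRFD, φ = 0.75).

E70XX → F_EXX = 70 ksi.
Effective throat (given) t_e = 0.5 in.
A_we = 0.5 × 13.5 = 6.75 in².
F_nw = 0.6 F_EXX = 42 ksi.
φR_n = 0.75 × 42 × 6.75 = 212.6 kips.

φR_n ≈ 213 kips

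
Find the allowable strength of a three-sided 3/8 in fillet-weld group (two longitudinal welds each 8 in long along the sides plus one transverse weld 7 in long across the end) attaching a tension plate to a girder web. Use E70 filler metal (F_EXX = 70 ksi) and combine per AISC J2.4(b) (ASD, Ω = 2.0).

R_n/Ω ≈ 134 kips

t_e = 0.707 × 0.375 = 0.2651 in.
R_nwl = 0.6 × 70 × 0.2651 × 16 = 178.2 kips (longitudinal, 2 welds).
R_nwt = 0.6 × 70 × 0.2651 × 7 = 77.95 kips (transverse, base value).
(i) R_nwl + R_nwt = 256.1 kips; (ii) 0.85 R_nwl + 1.5 R_nwt = 268.4 kips.
R_n = max = 268.4 kips [governs: (ii)]; R_n/Ω = 134.2 kips.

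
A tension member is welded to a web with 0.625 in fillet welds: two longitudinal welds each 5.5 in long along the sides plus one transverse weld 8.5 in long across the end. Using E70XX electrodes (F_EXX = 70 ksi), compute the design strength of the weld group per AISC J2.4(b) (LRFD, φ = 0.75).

t_e = 0.707 × 0.625 = 0.4419 in.
R_nwl = 0.6 × 70 × 0.4419 × 11 = 204.1 kip (longitudinal, 2 welds).
R_nwt = 0.6 × 70 × 0.4419 × 8.5 = 157.7 kip (transverse, base value).
(i) R_nwl + R_nwt = 361.9 kip; (ii) 0.85 R_nwl + 1.5 R_nwt = 410.1 kip.
R_n = max = 410.1 kip [governs: (ii)]; φR_n = 307.6 kip.

φR_n ≈ 308 kip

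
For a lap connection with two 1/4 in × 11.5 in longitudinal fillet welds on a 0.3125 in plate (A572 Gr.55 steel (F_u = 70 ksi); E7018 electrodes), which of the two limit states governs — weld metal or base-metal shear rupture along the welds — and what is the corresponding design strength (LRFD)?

φR_n ≈ 128 kip (weld metal governs)

E70XX → F_EXX = 70 ksi.
t_e = 0.707 × 0.25 = 0.1767 in; L = 23 in.
Weld metal: φR_n = 0.75 × 0.6 × 70 × 0.1767 × 23 = 128.1 kip.
Base metal (shear rupture): φR_n = 0.75 × 0.6 × 70 × 0.3125 × 23 = 226.4 kip.
Governing: weld metal.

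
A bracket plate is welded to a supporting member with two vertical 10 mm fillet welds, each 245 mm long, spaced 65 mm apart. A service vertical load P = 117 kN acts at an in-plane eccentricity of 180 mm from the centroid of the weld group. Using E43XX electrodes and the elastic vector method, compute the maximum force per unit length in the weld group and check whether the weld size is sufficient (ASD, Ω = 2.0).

f_max ≈ 988 N/mm; NOT adequate

E43XX → F_EXX = 430 MPa.
Total weld length L_w = 490 mm. Treat welds as unit-width lines.
Polar moment about centroid: J = 2[d³/12 + d(b/2)²] = 2[245³/12 + 245×32.5²] = 2969000 mm³.
Direct shear f_v = P/L_w = 117×10³ / 490 = 238.8 N/mm (vertical).
Torsion M = P·e = 117×10³ × 180 = 21060000 N·mm.
Critical point at (x, y) = (32.5, 122.5) from centroid. f_tx = M·y/J = 869.1 N/mm; f_ty = M·x/J = 230.6 N/mm.
Resultant f_max = √[f_tx² + (f_v + f_ty)²] = √[869.1² + (238.8 + 230.6)²] = 987.7 N/mm.
Capacity per unit length: r_n/Ω = (1/2.0) × 0.6 × 430 × (0.707 × 10) = 912 N/mm.
987.7 > 912 → NOT adequate.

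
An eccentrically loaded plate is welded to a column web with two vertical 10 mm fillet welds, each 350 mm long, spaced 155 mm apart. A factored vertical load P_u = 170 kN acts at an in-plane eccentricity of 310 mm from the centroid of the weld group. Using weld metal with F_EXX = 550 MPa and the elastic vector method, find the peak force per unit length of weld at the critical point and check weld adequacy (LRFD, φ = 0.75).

f_max ≈ 1010 N/mm; adequate

Total weld length L_w = 700 mm. Treat welds as unit-width lines.
Polar moment about centroid: J = 2[d³/12 + d(b/2)²] = 2[350³/12 + 350×77.5²] = 11350000 mm³.
Direct shear f_v = P/L_w = 170×10³ / 700 = 242.9 N/mm (vertical).
Torsion M = P·e = 170×10³ × 310 = 52700000 N·mm.
Critical point at (x, y) = (77.5, 175) from centroid. f_tx = M·y/J = 812.5 N/mm; f_ty = M·x/J = 359.8 N/mm.
Resultant f_max = √[f_tx² + (f_v + f_ty)²] = √[812.5² + (242.9 + 359.8)²] = 1012 N/mm.
Capacity per unit length: φr_n = 0.75 × 0.6 × 550 × (0.707 × 10) = 1750 N/mm.
1012 ≤ 1750 → adequate.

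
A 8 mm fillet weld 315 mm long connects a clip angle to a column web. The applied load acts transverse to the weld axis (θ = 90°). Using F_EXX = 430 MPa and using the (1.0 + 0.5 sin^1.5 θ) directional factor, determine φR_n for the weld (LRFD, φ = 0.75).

φR_n ≈ 517 kN

t_e = 0.707 × 8 = 5.656 mm; A_we = 5.656 × 315 = 1782 mm².
Directional factor: 1.0 + 0.5 sin^1.5(90°) = 1.5.
F_nw = 0.6 × 430 × 1.5 = 387 MPa.
φR_n = 0.75 × 387 × 1782 × 10⁻³ = 517.1 kN.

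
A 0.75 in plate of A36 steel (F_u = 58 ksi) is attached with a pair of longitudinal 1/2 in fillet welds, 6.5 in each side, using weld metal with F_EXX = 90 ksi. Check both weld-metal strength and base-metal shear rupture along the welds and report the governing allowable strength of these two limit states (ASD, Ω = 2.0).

R_n/Ω ≈ 124 kips (weld metal governs)

t_e = 0.707 × 0.5 = 0.3535 in; L = 13 in.
Weld metal: R_n/Ω = (1/2.0) × 0.6 × 90 × 0.3535 × 13 = 124.1 kips.
Base metal (shear rupture): R_n/Ω = (1/2.0) × 0.6 × 58 × 0.75 × 13 = 169.6 kips.
Governing: weld metal.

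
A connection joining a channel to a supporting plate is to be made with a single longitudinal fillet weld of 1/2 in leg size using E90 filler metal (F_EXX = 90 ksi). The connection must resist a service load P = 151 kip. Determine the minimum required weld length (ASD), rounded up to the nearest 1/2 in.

L = 16 in

Throat t_e = 0.707 × 0.5 = 0.3535 in.
r_n/Ω = (0.6 × 90 × 0.3535) / 2.0 = 9.544 kip/in.
L_req = P / (r_n/Ω) = 151 / 9.544 = 15.82 in total.
Round up → use L = 16 in.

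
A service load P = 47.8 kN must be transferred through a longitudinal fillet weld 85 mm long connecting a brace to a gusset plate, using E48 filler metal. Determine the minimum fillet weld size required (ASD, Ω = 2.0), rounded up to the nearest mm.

w = 6 mm

E48XX → F_EXX = 480 MPa.
Total weld length L = 85 mm.
Required throat t_e = P × Ω / (0.6 F_EXX × L) = 47.8 × 2.0 / (0.6 × 480 × 85 × 10⁻³) = 3.905 mm.
Required leg w = t_e / 0.707 = 5.524 mm → use 6 mm.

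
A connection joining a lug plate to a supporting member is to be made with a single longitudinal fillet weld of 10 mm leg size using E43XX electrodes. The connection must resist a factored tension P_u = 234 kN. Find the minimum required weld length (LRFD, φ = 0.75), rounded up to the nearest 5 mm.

L = 175 mm

E43XX → F_EXX = 430 MPa.
Throat t_e = 0.707 × 10 = 7.07 mm.
φr_n = 0.75 × 0.6 × 430 × 7.07 × 10⁻³ = 1.368 kN/mm.
L_req = P_u / φr_n = 234 / 1.368 = 171 mm total.
Round up → use L = 175 mm.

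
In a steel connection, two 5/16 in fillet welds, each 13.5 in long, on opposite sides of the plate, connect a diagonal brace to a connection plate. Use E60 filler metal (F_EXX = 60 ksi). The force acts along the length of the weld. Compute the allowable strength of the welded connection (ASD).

R_n/Ω ≈ 107 kip

Effective throat t_e = 0.707 × 0.3125 = 0.2209 in.
Total length L = 27 in; A_we = 0.2209 × 27 = 5.965 in².
F_nw = 0.6 F_EXX = 0.6 × 60 = 36 ksi.
R_n = 36 × 5.965 = 214.8 kip; R_n/Ω = 214.8/2.0 = 107.4 kip.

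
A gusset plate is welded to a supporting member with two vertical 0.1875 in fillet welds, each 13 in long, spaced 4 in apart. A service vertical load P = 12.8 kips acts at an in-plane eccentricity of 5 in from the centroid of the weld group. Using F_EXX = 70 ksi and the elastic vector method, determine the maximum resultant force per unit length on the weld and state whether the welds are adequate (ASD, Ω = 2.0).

f_max ≈ 1.17 kip/in; adequate

Total weld length L_w = 26 in. Treat welds as unit-width lines.
Polar moment about centroid: J = 2[d³/12 + d(b/2)²] = 2[13³/12 + 13×2²] = 470.2 in³.
Direct shear f_v = P/L_w = 12.8 / 26 = 0.4923 kip/in (vertical).
Torsion M = P·e = 12.8 × 5 = 64 kip·in.
Critical point at (x, y) = (2, 6.5) from centroid. f_tx = M·y/J = 0.8848 kip/in; f_ty = M·x/J = 0.2722 kip/in.
Resultant f_max = √[f_tx² + (f_v + f_ty)²] = √[0.8848² + (0.4923 + 0.2722)²] = 1.169 kip/in.
Capacity per unit length: r_n/Ω = (1/2.0) × 0.6 × 70 × (0.707 × 0.1875) = 2.784 kip/in.
1.169 ≤ 2.784 → adequate.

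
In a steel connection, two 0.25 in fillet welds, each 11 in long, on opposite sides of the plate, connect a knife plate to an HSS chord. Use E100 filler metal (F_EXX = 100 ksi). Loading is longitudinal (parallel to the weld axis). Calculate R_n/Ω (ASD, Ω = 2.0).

R_n/Ω ≈ 117 kips

Effective throat t_e = 0.707 × 0.25 = 0.1767 in.
Total length L = 22 in; A_we = 0.1767 × 22 = 3.888 in².
F_nw = 0.6 F_EXX = 0.6 × 100 = 60 ksi.
R_n = 60 × 3.888 = 233.3 kips; R_n/Ω = 233.3/2.0 = 116.7 kips.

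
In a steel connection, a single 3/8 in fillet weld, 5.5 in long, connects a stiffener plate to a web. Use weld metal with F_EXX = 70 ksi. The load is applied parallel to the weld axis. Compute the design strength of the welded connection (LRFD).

Effective throat t_e = 0.707 × 0.375 = 0.2651 in.
Total length L = 5.5 in; A_we = 0.2651 × 5.5 = 1.458 in².
F_nw = 0.6 F_EXX = 0.6 × 70 = 42 ksi.
φR_n = 0.75 × 42 × 1.458 = 45.93 kips.

φR_n ≈ 45.9 kips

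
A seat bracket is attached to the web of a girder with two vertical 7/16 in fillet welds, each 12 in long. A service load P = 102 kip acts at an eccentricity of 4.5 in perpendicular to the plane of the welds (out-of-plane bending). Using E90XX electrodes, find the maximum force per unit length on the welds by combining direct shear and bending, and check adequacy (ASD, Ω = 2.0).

E90XX → F_EXX = 90 ksi.
L_w = 2 × 12 = 24 in; section modulus (unit throat) S = 2 × L²/6 = 48 in².
Direct shear f_v = P/L_w = 102/24 = 4.25 kip/in.
Moment M = P × e = 102 × 4.5 = 459 kip·in; bending f_b = M/S = 9.562 kip/in.
f_max = √(f_v² + f_b²) = √(4.25² + 9.562²) = 10.46 kip/in.
r_n/Ω = (1/2.0) × 0.6 × 90 × (0.707 × 0.4375) = 8.351 kip/in → NOT adequate.

f_max ≈ 10.5 kip/in; NOT adequate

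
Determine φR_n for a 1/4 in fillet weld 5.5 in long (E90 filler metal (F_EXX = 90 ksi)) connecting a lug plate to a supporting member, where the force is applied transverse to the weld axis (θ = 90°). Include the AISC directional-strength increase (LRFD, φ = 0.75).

φR_n ≈ 59.1 kips

t_e = 0.707 × 0.25 = 0.1767 in; A_we = 0.1767 × 5.5 = 0.9721 in².
Directional factor: 1.0 + 0.5 sin^1.5(90°) = 1.5.
F_nw = 0.6 × 90 × 1.5 = 81 ksi.
φR_n = 0.75 × 81 × 0.9721 = 59.06 kips.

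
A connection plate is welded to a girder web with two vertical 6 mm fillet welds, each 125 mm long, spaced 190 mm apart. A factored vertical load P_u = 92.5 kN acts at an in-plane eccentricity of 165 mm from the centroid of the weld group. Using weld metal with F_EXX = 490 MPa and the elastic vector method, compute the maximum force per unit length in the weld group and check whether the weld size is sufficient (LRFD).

Total weld length L_w = 250 mm. Treat welds as unit-width lines.
Polar moment about centroid: J = 2[d³/12 + d(b/2)²] = 2[125³/12 + 125×95²] = 2582000 mm³.
Direct shear f_v = P/L_w = 92.5×10³ / 250 = 370 N/mm (vertical).
Torsion M = P·e = 92.5×10³ × 165 = 15262000 N·mm.
Critical point at (x, y) = (95, 62.5) from centroid. f_tx = M·y/J = 369.5 N/mm; f_ty = M·x/J = 561.6 N/mm.
Resultant f_max = √[f_tx² + (f_v + f_ty)²] = √[369.5² + (370 + 561.6)²] = 1002 N/mm.
Capacity per unit length: φr_n = 0.75 × 0.6 × 490 × (0.707 × 6) = 935.4 N/mm.
1002 > 935.4 → NOT adequate.

f_max ≈ 1000 N/mm; NOT adequate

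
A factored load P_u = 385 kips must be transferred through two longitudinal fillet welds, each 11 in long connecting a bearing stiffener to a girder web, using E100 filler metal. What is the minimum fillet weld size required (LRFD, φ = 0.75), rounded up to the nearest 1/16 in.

w = 9/16 in

E100XX → F_EXX = 100 ksi.
Total weld length L = 22 in.
Required throat t_e = P_u / (φ × 0.6 F_EXX × L) = 385 / (0.75 × 0.6 × 100 × 22) = 0.3889 in.
Required leg w = t_e / 0.707 = 0.5501 in → use 9/16 in.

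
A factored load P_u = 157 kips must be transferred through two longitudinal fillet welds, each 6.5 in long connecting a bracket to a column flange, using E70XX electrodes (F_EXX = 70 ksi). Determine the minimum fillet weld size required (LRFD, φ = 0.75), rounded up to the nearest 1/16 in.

Total weld length L = 13 in.
Required throat t_e = P_u / (φ × 0.6 F_EXX × L) = 157 / (0.75 × 0.6 × 70 × 13) = 0.3834 in.
Required leg w = t_e / 0.707 = 0.5423 in → use 9/16 in.

w = 9/16 in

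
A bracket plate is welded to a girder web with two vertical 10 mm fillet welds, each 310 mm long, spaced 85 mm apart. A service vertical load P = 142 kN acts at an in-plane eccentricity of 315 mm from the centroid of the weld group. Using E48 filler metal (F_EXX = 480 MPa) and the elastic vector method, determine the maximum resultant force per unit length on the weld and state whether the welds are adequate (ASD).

f_max ≈ 1260 N/mm; NOT adequate

Total weld length L_w = 620 mm. Treat welds as unit-width lines.
Polar moment about centroid: J = 2[d³/12 + d(b/2)²] = 2[310³/12 + 310×42.5²] = 6085000 mm³.
Direct shear f_v = P/L_w = 142×10³ / 620 = 229 N/mm (vertical).
Torsion M = P·e = 142×10³ × 315 = 44730000 N·mm.
Critical point at (x, y) = (42.5, 155) from centroid. f_tx = M·y/J = 1139 N/mm; f_ty = M·x/J = 312.4 N/mm.
Resultant f_max = √[f_tx² + (f_v + f_ty)²] = √[1139² + (229 + 312.4)²] = 1261 N/mm.
Capacity per unit length: r_n/Ω = (1/2.0) × 0.6 × 480 × (0.707 × 10) = 1018 N/mm.
1261 > 1018 → NOT adequate.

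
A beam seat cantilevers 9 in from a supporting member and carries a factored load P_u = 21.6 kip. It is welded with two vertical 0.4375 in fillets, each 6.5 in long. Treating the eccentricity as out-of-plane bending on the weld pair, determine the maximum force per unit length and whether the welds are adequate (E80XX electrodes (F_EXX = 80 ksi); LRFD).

f_max ≈ 13.9 kip/in; NOT adequate

L_w = 2 × 6.5 = 13 in; section modulus (unit throat) S = 2 × L²/6 = 14.08 in².
Direct shear f_v = P/L_w = 21.6/13 = 1.662 kip/in.
Moment M = P × e = 21.6 × 9 = 194.4 kip·in; bending f_b = M/S = 13.8 kip/in.
f_max = √(f_v² + f_b²) = √(1.662² + 13.8²) = 13.9 kip/in.
φr_n = 0.75 × 0.6 × 80 × (0.707 × 0.4375) = 11.14 kip/in → NOT adequate.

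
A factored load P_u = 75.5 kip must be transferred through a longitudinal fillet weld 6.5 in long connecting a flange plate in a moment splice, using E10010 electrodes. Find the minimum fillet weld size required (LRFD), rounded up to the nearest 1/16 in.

w = 3/8 in

E100XX → F_EXX = 100 ksi.
Total weld length L = 6.5 in.
Required throat t_e = P_u / (φ × 0.6 F_EXX × L) = 75.5 / (0.75 × 0.6 × 100 × 6.5) = 0.2581 in.
Required leg w = t_e / 0.707 = 0.3651 in → use 3/8 in.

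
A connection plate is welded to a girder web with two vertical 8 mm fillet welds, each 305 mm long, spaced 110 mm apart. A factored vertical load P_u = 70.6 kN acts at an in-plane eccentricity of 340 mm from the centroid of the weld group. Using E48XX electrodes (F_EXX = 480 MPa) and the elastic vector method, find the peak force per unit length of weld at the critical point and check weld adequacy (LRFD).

f_max ≈ 641 N/mm; adequate

Total weld length L_w = 610 mm. Treat welds as unit-width lines.
Polar moment about centroid: J = 2[d³/12 + d(b/2)²] = 2[305³/12 + 305×55²] = 6574000 mm³.
Direct shear f_v = P/L_w = 70.6×10³ / 610 = 115.7 N/mm (vertical).
Torsion M = P·e = 70.6×10³ × 340 = 24004000 N·mm.
Critical point at (x, y) = (55, 152.5) from centroid. f_tx = M·y/J = 556.8 N/mm; f_ty = M·x/J = 200.8 N/mm.
Resultant f_max = √[f_tx² + (f_v + f_ty)²] = √[556.8² + (115.7 + 200.8)²] = 640.5 N/mm.
Capacity per unit length: φr_n = 0.75 × 0.6 × 480 × (0.707 × 8) = 1222 N/mm.
640.5 ≤ 1222 → adequate.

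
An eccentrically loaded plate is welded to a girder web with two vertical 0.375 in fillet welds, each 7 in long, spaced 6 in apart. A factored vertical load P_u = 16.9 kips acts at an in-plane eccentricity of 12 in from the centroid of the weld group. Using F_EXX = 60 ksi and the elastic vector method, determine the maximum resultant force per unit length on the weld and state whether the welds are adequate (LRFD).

Total weld length L_w = 14 in. Treat welds as unit-width lines.
Polar moment about centroid: J = 2[d³/12 + d(b/2)²] = 2[7³/12 + 7×3²] = 183.2 in³.
Direct shear f_v = P/L_w = 16.9 / 14 = 1.207 kip/in (vertical).
Torsion M = P·e = 16.9 × 12 = 202.8 kip·in.
Critical point at (x, y) = (3, 3.5) from centroid. f_tx = M·y/J = 3.875 kip/in; f_ty = M·x/J = 3.322 kip/in.
Resultant f_max = √[f_tx² + (f_v + f_ty)²] = √[3.875² + (1.207 + 3.322)²] = 5.96 kip/in.
Capacity per unit length: φr_n = 0.75 × 0.6 × 60 × (0.707 × 0.375) = 7.158 kip/in.
5.96 ≤ 7.158 → adequate.

f_max ≈ 5.96 kip/in; adequate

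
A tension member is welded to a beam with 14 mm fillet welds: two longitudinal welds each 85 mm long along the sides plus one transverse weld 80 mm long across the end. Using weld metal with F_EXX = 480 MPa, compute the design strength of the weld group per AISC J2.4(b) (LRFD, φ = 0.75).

φR_n ≈ 565 kN

t_e = 0.707 × 14 = 9.898 mm.
R_nwl = 0.6 × 480 × 9.898 × 170 × 10⁻³ = 484.6 kN (longitudinal, 2 welds).
R_nwt = 0.6 × 480 × 9.898 × 80 × 10⁻³ = 228 kN (transverse, base value).
(i) R_nwl + R_nwt = 712.7 kN; (ii) 0.85 R_nwl + 1.5 R_nwt = 754 kN.
R_n = max = 754 kN [governs: (ii)]; φR_n = 565.5 kN.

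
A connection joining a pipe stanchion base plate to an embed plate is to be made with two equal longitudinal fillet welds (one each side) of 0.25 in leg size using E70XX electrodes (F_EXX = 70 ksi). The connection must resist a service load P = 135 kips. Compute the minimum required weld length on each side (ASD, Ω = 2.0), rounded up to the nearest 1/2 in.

Throat t_e = 0.707 × 0.25 = 0.1767 in.
r_n/Ω = (0.6 × 70 × 0.1767) / 2.0 = 3.712 kip/in.
L_req = P / (r_n/Ω) = 135 / 3.712 = 36.37 in total.
Per side: 36.37 / 2 = 18.19 in.
Round up → use L = 18.5 in on each side.

L = 18.5 in on each side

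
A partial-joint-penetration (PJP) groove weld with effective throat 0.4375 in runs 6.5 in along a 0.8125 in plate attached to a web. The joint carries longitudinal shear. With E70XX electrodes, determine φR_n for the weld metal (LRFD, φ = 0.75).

E70XX → F_EXX = 70 ksi.
Effective throat (given) t_e = 0.4375 in.
A_we = 0.4375 × 6.5 = 2.844 in².
F_nw = 0.6 F_EXX = 42 ksi.
φR_n = 0.75 × 42 × 2.844 = 89.58 kips.

φR_n ≈ 89.6 kips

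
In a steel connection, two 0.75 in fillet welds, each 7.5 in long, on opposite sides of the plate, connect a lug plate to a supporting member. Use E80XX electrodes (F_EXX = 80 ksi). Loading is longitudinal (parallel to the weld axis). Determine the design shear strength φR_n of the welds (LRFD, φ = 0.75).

φR_n ≈ 286 kips

Effective throat t_e = 0.707 × 0.75 = 0.5302 in.
Total length L = 15 in; A_we = 0.5302 × 15 = 7.954 in².
F_nw = 0.6 F_EXX = 0.6 × 80 = 48 ksi.
φR_n = 0.75 × 48 × 7.954 = 286.3 kips.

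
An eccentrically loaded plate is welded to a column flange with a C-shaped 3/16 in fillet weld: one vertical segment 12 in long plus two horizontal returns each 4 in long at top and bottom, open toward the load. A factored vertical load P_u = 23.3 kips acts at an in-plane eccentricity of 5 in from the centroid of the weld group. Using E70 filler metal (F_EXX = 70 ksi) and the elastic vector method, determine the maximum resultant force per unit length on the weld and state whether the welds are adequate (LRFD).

f_max ≈ 2.49 kip/in; adequate

Total weld length L_w = 20 in. Treat welds as unit-width lines.
Centroid: x̄ = 2×4×2 / 20 = 0.8 in from the vertical weld.
Polar moment about centroid: J = I_x + I_y = [12³/12 + 2×4×6²] + [12×0.8² + 2(4³/12 + 4×1.2²)] = 461.9 in³.
Direct shear f_v = P/L_w = 23.3 / 20 = 1.165 kip/in (vertical).
Torsion M = P·e = 23.3 × 5 = 116.5 kip·in.
Critical point at (x, y) = (3.2, 6) from centroid. f_tx = M·y/J = 1.513 kip/in; f_ty = M·x/J = 0.8072 kip/in.
Resultant f_max = √[f_tx² + (f_v + f_ty)²] = √[1.513² + (1.165 + 0.8072)²] = 2.486 kip/in.
Capacity per unit length: φr_n = 0.75 × 0.6 × 70 × (0.707 × 0.1875) = 4.176 kip/in.
2.486 ≤ 4.176 → adequate.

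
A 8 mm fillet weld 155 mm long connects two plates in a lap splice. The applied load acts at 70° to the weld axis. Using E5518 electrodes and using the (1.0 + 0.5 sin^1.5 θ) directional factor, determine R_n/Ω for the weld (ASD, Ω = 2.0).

E55XX → F_EXX = 550 MPa.
t_e = 0.707 × 8 = 5.656 mm; A_we = 5.656 × 155 = 876.7 mm².
Directional factor: 1.0 + 0.5 sin^1.5(70°) = 1.455.
F_nw = 0.6 × 550 × 1.455 = 480.3 MPa.
R_n/Ω = (480.3 × 876.7) / 2.0 × 10⁻³ = 210.5 kN.

R_n/Ω ≈ 211 kN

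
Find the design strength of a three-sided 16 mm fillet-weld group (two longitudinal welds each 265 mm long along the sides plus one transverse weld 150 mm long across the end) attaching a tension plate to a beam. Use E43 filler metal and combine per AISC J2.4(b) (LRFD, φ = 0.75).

φR_n ≈ 1490 kN

E43XX → F_EXX = 430 MPa.
t_e = 0.707 × 16 = 11.31 mm.
R_nwl = 0.6 × 430 × 11.31 × 530 × 10⁻³ = 1547 kN (longitudinal, 2 welds).
R_nwt = 0.6 × 430 × 11.31 × 150 × 10⁻³ = 437.8 kN (transverse, base value).
(i) R_nwl + R_nwt = 1985 kN; (ii) 0.85 R_nwl + 1.5 R_nwt = 1971 kN.
R_n = max = 1985 kN [governs: (i)]; φR_n = 1488 kN.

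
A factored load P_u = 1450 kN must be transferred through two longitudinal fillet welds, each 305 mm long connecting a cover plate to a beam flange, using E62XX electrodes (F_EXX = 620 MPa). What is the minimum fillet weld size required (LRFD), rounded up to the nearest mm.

Total weld length L = 610 mm.
Required throat t_e = P_u / (φ × 0.6 F_EXX × L) = 1450 / (0.75 × 0.6 × 620 × 610 × 10⁻³) = 8.52 mm.
Required leg w = t_e / 0.707 = 12.05 mm → use 13 mm.

w = 13 mm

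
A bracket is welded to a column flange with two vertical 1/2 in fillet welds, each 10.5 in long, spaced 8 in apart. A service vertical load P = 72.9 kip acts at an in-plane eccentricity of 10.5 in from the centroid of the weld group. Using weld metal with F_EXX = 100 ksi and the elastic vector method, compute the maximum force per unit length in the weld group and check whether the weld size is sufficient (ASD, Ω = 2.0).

Total weld length L_w = 21 in. Treat welds as unit-width lines.
Polar moment about centroid: J = 2[d³/12 + d(b/2)²] = 2[10.5³/12 + 10.5×4²] = 528.9 in³.
Direct shear f_v = P/L_w = 72.9 / 21 = 3.471 kip/in (vertical).
Torsion M = P·e = 72.9 × 10.5 = 765.45 kip·in.
Critical point at (x, y) = (4, 5.25) from centroid. f_tx = M·y/J = 7.598 kip/in; f_ty = M·x/J = 5.789 kip/in.
Resultant f_max = √[f_tx² + (f_v + f_ty)²] = √[7.598² + (3.471 + 5.789)²] = 11.98 kip/in.
Capacity per unit length: r_n/Ω = (1/2.0) × 0.6 × 100 × (0.707 × 0.5) = 10.6 kip/in.
11.98 > 10.6 → NOT adequate.

f_max ≈ 12 kip/in; NOT adequate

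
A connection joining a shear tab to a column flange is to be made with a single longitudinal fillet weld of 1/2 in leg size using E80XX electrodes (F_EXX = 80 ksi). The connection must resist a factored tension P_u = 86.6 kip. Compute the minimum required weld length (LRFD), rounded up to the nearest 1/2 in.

Throat t_e = 0.707 × 0.5 = 0.3535 in.
φr_n = 0.75 × 0.6 × 80 × 0.3535 = 12.73 kip/in.
L_req = P_u / φr_n = 86.6 / 12.73 = 6.805 in total.
Round up → use L = 7 in.

L = 7 in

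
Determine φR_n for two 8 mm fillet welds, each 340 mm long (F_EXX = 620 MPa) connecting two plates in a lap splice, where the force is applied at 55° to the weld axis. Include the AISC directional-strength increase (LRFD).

φR_n ≈ 1470 kN

t_e = 0.707 × 8 = 5.656 mm; A_we = 5.656 × 680 = 3846 mm².
Directional factor: 1.0 + 0.5 sin^1.5(55°) = 1.371.
F_nw = 0.6 × 620 × 1.371 = 509.9 MPa.
φR_n = 0.75 × 509.9 × 3846 × 10⁻³ = 1471 kN.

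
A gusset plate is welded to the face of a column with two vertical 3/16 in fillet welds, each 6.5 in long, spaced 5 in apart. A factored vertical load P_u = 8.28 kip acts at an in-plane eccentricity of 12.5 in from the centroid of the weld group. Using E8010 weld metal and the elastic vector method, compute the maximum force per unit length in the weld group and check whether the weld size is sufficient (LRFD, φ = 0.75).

f_max ≈ 3.76 kip/in; adequate

E80XX → F_EXX = 80 ksi.
Total weld length L_w = 13 in. Treat welds as unit-width lines.
Polar moment about centroid: J = 2[d³/12 + d(b/2)²] = 2[6.5³/12 + 6.5×2.5²] = 127 in³.
Direct shear f_v = P/L_w = 8.28 / 13 = 0.6369 kip/in (vertical).
Torsion M = P·e = 8.28 × 12.5 = 103.5 kip·in.
Critical point at (x, y) = (2.5, 3.25) from centroid. f_tx = M·y/J = 2.648 kip/in; f_ty = M·x/J = 2.037 kip/in.
Resultant f_max = √[f_tx² + (f_v + f_ty)²] = √[2.648² + (0.6369 + 2.037)²] = 3.763 kip/in.
Capacity per unit length: φr_n = 0.75 × 0.6 × 80 × (0.707 × 0.1875) = 4.772 kip/in.
3.763 ≤ 4.772 → adequate.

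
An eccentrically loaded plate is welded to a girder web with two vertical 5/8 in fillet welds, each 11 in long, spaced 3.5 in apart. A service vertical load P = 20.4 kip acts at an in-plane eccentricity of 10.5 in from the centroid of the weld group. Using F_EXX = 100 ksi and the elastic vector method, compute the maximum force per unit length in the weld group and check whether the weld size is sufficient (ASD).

f_max ≈ 4.64 kip/in; adequate

Total weld length L_w = 22 in. Treat welds as unit-width lines.
Polar moment about centroid: J = 2[d³/12 + d(b/2)²] = 2[11³/12 + 11×1.75²] = 289.2 in³.
Direct shear f_v = P/L_w = 20.4 / 22 = 0.9273 kip/in (vertical).
Torsion M = P·e = 20.4 × 10.5 = 214.2 kip·in.
Critical point at (x, y) = (1.75, 5.5) from centroid. f_tx = M·y/J = 4.074 kip/in; f_ty = M·x/J = 1.296 kip/in.
Resultant f_max = √[f_tx² + (f_v + f_ty)²] = √[4.074² + (0.9273 + 1.296)²] = 4.641 kip/in.
Capacity per unit length: r_n/Ω = (1/2.0) × 0.6 × 100 × (0.707 × 0.625) = 13.26 kip/in.
4.641 ≤ 13.26 → adequate.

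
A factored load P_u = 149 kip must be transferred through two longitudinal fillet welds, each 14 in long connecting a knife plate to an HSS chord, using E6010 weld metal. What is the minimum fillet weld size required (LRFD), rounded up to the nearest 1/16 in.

E60XX → F_EXX = 60 ksi.
Total weld length L = 28 in.
Required throat t_e = P_u / (φ × 0.6 F_EXX × L) = 149 / (0.75 × 0.6 × 60 × 28) = 0.1971 in.
Required leg w = t_e / 0.707 = 0.2788 in → use 5/16 in.

w = 5/16 in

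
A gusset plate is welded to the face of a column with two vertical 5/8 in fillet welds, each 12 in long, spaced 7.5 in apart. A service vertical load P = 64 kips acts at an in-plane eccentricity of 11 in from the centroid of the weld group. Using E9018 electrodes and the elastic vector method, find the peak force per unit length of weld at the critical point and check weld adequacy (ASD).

E90XX → F_EXX = 90 ksi.
Total weld length L_w = 24 in. Treat welds as unit-width lines.
Polar moment about centroid: J = 2[d³/12 + d(b/2)²] = 2[12³/12 + 12×3.75²] = 625.5 in³.
Direct shear f_v = P/L_w = 64 / 24 = 2.667 kip/in (vertical).
Torsion M = P·e = 64 × 11 = 704 kip·in.
Critical point at (x, y) = (3.75, 6) from centroid. f_tx = M·y/J = 6.753 kip/in; f_ty = M·x/J = 4.221 kip/in.
Resultant f_max = √[f_tx² + (f_v + f_ty)²] = √[6.753² + (2.667 + 4.221)²] = 9.646 kip/in.
Capacity per unit length: r_n/Ω = (1/2.0) × 0.6 × 90 × (0.707 × 0.625) = 11.93 kip/in.
9.646 ≤ 11.93 → adequate.

f_max ≈ 9.65 kip/in; adequate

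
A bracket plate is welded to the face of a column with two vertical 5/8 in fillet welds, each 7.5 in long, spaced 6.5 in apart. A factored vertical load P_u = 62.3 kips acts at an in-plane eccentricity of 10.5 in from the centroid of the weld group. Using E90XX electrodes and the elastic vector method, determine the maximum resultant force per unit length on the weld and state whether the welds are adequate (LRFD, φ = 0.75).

E90XX → F_EXX = 90 ksi.
Total weld length L_w = 15 in. Treat welds as unit-width lines.
Polar moment about centroid: J = 2[d³/12 + d(b/2)²] = 2[7.5³/12 + 7.5×3.25²] = 228.8 in³.
Direct shear f_v = P/L_w = 62.3 / 15 = 4.153 kip/in (vertical).
Torsion M = P·e = 62.3 × 10.5 = 654.15 kip·in.
Critical point at (x, y) = (3.25, 3.75) from centroid. f_tx = M·y/J = 10.72 kip/in; f_ty = M·x/J = 9.294 kip/in.
Resultant f_max = √[f_tx² + (f_v + f_ty)²] = √[10.72² + (4.153 + 9.294)²] = 17.2 kip/in.
Capacity per unit length: φr_n = 0.75 × 0.6 × 90 × (0.707 × 0.625) = 17.9 kip/in.
17.2 ≤ 17.9 → adequate.

f_max ≈ 17.2 kip/in; adequate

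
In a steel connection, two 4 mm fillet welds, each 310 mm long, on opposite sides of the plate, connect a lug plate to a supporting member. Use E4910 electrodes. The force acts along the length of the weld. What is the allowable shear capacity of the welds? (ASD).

E49XX → F_EXX = 490 MPa.
Effective throat t_e = 0.707 × 4 = 2.828 mm.
Total length L = 620 mm; A_we = 2.828 × 620 = 1753 mm².
F_nw = 0.6 F_EXX = 0.6 × 490 = 294 MPa.
R_n = 294 × 1753 × 10⁻³ = 515.5 kN; R_n/Ω = 515.5/2.0 = 257.7 kN.

R_n/Ω ≈ 258 kN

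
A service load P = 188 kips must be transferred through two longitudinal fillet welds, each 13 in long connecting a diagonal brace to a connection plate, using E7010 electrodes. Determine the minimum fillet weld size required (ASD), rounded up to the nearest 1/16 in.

E70XX → F_EXX = 70 ksi.
Total weld length L = 26 in.
Required throat t_e = P × Ω / (0.6 F_EXX × L) = 188 × 2.0 / (0.6 × 70 × 26) = 0.3443 in.
Required leg w = t_e / 0.707 = 0.487 in → use 1/2 in.

w = 1/2 in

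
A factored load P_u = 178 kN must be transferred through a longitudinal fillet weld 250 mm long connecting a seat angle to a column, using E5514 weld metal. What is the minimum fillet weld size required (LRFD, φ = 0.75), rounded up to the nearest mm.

w = 5 mm

E55XX → F_EXX = 550 MPa.
Total weld length L = 250 mm.
Required throat t_e = P_u / (φ × 0.6 F_EXX × L) = 178 / (0.75 × 0.6 × 550 × 250 × 10⁻³) = 2.877 mm.
Required leg w = t_e / 0.707 = 4.069 mm → use 5 mm.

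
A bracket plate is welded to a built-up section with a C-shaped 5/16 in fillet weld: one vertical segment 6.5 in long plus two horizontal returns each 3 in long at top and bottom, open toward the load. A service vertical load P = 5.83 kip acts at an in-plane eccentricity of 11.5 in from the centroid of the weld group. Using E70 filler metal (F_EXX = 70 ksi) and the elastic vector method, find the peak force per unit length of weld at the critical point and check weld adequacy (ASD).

Total weld length L_w = 12.5 in. Treat welds as unit-width lines.
Centroid: x̄ = 2×3×1.5 / 12.5 = 0.72 in from the vertical weld.
Polar moment about centroid: J = I_x + I_y = [6.5³/12 + 2×3×3.25²] + [6.5×0.72² + 2(3³/12 + 3×0.78²)] = 97.78 in³.
Direct shear f_v = P/L_w = 5.83 / 12.5 = 0.4664 kip/in (vertical).
Torsion M = P·e = 5.83 × 11.5 = 67.045 kip·in.
Critical point at (x, y) = (2.28, 3.25) from centroid. f_tx = M·y/J = 2.228 kip/in; f_ty = M·x/J = 1.563 kip/in.
Resultant f_max = √[f_tx² + (f_v + f_ty)²] = √[2.228² + (0.4664 + 1.563)²] = 3.014 kip/in.
Capacity per unit length: r_n/Ω = (1/2.0) × 0.6 × 70 × (0.707 × 0.3125) = 4.64 kip/in.
3.014 ≤ 4.64 → adequate.

f_max ≈ 3.01 kip/in; adequate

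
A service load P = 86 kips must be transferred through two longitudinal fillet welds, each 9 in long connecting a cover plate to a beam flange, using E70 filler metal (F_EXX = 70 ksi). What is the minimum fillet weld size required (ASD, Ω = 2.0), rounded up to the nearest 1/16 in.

Total weld length L = 18 in.
Required throat t_e = P × Ω / (0.6 F_EXX × L) = 86 × 2.0 / (0.6 × 70 × 18) = 0.2275 in.
Required leg w = t_e / 0.707 = 0.3218 in → use 3/8 in.

w = 3/8 in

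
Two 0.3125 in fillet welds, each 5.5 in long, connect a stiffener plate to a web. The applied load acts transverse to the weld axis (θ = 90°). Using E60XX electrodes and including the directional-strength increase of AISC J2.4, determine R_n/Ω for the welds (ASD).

R_n/Ω ≈ 65.6 kip

E60XX → F_EXX = 60 ksi.
t_e = 0.707 × 0.3125 = 0.2209 in; A_we = 0.2209 × 11 = 2.43 in².
Directional factor: 1.0 + 0.5 sin^1.5(90°) = 1.5.
F_nw = 0.6 × 60 × 1.5 = 54 ksi.
R_n/Ω = (54 × 2.43) / 2.0 = 65.62 kip.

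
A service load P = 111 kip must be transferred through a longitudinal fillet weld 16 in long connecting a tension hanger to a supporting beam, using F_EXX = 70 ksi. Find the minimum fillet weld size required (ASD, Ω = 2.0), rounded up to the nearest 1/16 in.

Total weld length L = 16 in.
Required throat t_e = P × Ω / (0.6 F_EXX × L) = 111 × 2.0 / (0.6 × 70 × 16) = 0.3304 in.
Required leg w = t_e / 0.707 = 0.4673 in → use 1/2 in.

w = 1/2 in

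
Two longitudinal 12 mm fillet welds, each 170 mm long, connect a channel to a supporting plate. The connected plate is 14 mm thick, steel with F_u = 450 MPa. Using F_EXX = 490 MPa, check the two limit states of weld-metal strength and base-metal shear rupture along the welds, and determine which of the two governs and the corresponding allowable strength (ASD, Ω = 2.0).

t_e = 0.707 × 12 = 8.484 mm; L = 340 mm.
Weld metal: R_n/Ω = (1/2.0) × 0.6 × 490 × 8.484 × 340 × 10⁻³ = 424 kN.
Base metal (shear rupture): R_n/Ω = (1/2.0) × 0.6 × 450 × 14 × 340 × 10⁻³ = 642.6 kN.
Governing: weld metal.

R_n/Ω ≈ 424 kN (weld metal governs)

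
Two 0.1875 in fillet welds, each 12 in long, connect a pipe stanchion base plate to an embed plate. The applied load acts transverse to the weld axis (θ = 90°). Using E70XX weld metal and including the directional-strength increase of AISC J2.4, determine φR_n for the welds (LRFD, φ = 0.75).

E70XX → F_EXX = 70 ksi.
t_e = 0.707 × 0.1875 = 0.1326 in; A_we = 0.1326 × 24 = 3.181 in².
Directional factor: 1.0 + 0.5 sin^1.5(90°) = 1.5.
F_nw = 0.6 × 70 × 1.5 = 63 ksi.
φR_n = 0.75 × 63 × 3.181 = 150.3 kips.

φR_n ≈ 150 kips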